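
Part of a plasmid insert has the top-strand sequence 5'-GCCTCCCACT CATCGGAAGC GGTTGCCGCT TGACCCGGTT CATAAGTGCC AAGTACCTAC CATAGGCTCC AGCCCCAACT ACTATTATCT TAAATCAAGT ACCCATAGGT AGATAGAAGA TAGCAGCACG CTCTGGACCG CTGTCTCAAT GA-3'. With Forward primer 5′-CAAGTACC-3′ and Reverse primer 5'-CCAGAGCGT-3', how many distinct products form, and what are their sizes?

The forward primer CAAGTACC matches the top strand at positions 50–57, 96–103.
The reverse primer's reverse complement is ACGCTCTGG, matching at positions 128–136.
Each forward site pairs with the reverse site to give a product ending at position 136: sizes 87, 41 bp.

Two products: 87 bp, 41 bp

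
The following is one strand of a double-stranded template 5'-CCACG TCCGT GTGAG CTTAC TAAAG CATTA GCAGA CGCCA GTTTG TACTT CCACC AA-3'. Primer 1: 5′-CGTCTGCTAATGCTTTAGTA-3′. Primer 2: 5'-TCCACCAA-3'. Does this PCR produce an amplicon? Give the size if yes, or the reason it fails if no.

No product — the primers' 3' ends point away from each other.

Primer 1 (CGTCTGCTAATGCTTTAGTA) has reverse complement TACTAAAGCATTAGCAGACG, which matches the top strand at positions 18–37; primer 1 anneals to the top strand there with its 3' end pointing upstream toward position 18.
Primer 2 (TCCACCAA) matches the top strand directly at positions 50–57; it anneals to the bottom strand with its 3' end pointing downstream toward position 57.
The 3' ends diverge (primer 1 extends toward position 1, primer 2 toward position 57), so the primers never converge on a shared product.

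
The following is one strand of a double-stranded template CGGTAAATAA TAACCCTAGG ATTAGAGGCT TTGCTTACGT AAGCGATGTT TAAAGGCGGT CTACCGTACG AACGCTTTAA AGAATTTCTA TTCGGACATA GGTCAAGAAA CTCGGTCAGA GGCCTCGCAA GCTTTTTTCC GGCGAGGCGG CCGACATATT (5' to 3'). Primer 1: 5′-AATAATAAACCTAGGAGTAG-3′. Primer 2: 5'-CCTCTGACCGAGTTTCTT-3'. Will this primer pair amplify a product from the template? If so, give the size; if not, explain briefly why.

No product — primer 1 has no binding site in the template.

Primer 1 (AATAATAAACCTAGGAGTAG) does not match the top strand, and its reverse complement CTACTCCTAGGTTTATTATT does not match either.
With no annealing site for primer 1, no amplification occurs.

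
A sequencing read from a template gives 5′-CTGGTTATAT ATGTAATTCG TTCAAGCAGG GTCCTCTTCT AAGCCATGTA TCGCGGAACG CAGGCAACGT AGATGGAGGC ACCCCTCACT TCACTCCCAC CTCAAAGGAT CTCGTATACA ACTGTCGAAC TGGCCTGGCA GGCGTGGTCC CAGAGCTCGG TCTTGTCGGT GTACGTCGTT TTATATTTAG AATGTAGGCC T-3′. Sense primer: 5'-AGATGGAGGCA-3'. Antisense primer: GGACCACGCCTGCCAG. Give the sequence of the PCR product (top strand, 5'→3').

The forward primer matches the template at positions 71–81.
Reverse complement of the reverse primer: CTGGCAGGCGTGGTCC. This occurs on the top strand at positions 135–150.
The product is the template from position 71 through 150 (80 bp).

5'-AGATGGAGGCACCCCTCACTTCACTCCCACCTCAAAGGATCTCGTATACAACTGTCGAACTGGCCTGGCAGGCGTGGTCC-3'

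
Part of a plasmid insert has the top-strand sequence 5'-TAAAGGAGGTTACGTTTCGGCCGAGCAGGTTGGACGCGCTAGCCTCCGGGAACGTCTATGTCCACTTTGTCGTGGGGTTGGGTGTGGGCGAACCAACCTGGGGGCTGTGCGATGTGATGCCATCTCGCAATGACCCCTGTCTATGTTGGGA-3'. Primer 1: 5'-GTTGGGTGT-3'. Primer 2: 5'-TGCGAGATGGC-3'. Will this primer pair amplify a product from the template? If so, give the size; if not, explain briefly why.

Primer 1 (GTTGGGTGT) matches the top strand at positions 77–85; it acts as a forward primer.
Primer 2's reverse complement is GCCATCTCGCA, matching the top strand at positions 119–129; it acts as a reverse primer.
The 3' ends face each other across positions 77–129, giving a 53 bp product.

Yes — a 53 bp product.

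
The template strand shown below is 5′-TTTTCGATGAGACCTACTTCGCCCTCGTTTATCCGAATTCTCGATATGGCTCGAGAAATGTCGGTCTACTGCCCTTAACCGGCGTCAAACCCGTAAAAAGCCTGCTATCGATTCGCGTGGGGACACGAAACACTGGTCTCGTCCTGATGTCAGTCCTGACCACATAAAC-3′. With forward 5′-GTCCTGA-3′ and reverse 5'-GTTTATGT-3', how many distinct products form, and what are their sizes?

Two products: 29 bp, 17 bp

The forward primer GTCCTGA matches the top strand at positions 141–147, 153–159.
The reverse primer's reverse complement is ACATAAAC, matching at positions 162–169.
Each forward site pairs with the reverse site to give a product ending at position 169: sizes 29, 17 bp.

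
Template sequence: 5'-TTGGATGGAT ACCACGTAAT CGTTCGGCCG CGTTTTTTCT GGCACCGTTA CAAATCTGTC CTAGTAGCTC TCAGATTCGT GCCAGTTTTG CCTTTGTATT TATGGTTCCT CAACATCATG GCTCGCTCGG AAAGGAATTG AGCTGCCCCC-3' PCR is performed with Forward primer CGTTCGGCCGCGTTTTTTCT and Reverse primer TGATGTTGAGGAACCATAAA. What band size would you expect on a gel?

Forward primer CGTTCGGCCGCGTTTTTTCT is found on the top strand at positions 21–40.
The reverse primer's reverse complement is TTTATGGTTCCTCAACATCA, which matches the template at positions 99–118.
Product length = (reverse-primer end) − (forward-primer start) + 1 = 118 − 21 + 1 = 98 bp.

98 bp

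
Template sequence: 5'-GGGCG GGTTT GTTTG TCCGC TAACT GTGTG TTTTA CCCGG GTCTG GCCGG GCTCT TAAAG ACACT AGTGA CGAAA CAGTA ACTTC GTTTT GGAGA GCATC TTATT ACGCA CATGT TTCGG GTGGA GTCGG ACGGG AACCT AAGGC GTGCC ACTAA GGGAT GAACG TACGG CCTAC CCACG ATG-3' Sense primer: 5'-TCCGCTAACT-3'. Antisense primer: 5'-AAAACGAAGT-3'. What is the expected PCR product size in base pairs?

Scanning the template, TCCGCTAACT occurs at positions 16–25; this primer anneals to the bottom strand there with its 3' end pointing downstream.
Taking the reverse complement of AAAACGAAGT gives ACTTCGTTTT, found at positions 81–90 on the template; the primer anneals here to the top strand with its 3' end pointing upstream.
Product length = (reverse-primer end) − (forward-primer start) + 1 = 90 − 16 + 1 = 75 bp.

75 bp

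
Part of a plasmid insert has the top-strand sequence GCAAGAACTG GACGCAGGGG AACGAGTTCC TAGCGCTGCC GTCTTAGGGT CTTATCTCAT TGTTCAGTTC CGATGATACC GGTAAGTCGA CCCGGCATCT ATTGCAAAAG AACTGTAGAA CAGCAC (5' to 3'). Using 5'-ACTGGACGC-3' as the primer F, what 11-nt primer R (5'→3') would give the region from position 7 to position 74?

5'-ATCGGAACTGA-3'

The product's 3' end on the top strand is position 74.
The reverse primer anneals to the top strand over positions 64–74, i.e. to TCAGTTCCGAT.
Its sequence written 5'→3' is the reverse complement: ATCGGAACTGA.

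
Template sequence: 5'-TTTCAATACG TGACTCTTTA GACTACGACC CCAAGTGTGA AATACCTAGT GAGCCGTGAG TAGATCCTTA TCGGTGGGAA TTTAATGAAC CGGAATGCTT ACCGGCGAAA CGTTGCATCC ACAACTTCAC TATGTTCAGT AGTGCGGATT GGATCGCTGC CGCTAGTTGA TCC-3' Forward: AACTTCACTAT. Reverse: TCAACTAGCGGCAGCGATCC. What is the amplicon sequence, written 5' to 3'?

Forward primer AACTTCACTAT is found on the top strand at positions 123–133.
Reverse complement of the reverse primer: GGATCGCTGCCGCTAGTTGA. This occurs on the top strand at positions 151–170.
The product is the template from position 123 through 170 (48 bp).

5'-AACTTCACTATGTTCAGTAGTGCGGATTGGATCGCTGCCGCTAGTTGA-3'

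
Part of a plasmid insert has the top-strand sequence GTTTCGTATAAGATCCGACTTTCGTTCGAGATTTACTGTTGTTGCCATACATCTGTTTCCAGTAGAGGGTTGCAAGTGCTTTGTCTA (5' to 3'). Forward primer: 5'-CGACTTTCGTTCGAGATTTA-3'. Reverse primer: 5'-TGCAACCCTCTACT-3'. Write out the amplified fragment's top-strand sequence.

The forward primer matches the template at positions 16–35.
Reverse complement of the reverse primer: AGTAGAGGGTTGCA. This occurs on the top strand at positions 61–74.
The product is the template from position 16 through 74 (59 bp).

5'-CGACTTTCGTTCGAGATTTACTGTTGTTGCCATACATCTGTTTCCAGTAGAGGGTTGCA-3'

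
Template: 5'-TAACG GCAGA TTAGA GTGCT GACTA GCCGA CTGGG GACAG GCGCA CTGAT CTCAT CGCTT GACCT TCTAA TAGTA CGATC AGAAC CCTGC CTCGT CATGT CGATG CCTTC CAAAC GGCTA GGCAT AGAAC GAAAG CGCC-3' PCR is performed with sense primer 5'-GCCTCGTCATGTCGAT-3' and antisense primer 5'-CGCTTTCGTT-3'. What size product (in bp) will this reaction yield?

49 bp

Scanning the template, GCCTCGTCATGTCGAT occurs at positions 89–104; this primer anneals to the bottom strand there with its 3' end pointing downstream.
The reverse primer's reverse complement is AACGAAAGCG, which matches the template at positions 128–137.
Amplicon spans positions 89–137: 49 bp.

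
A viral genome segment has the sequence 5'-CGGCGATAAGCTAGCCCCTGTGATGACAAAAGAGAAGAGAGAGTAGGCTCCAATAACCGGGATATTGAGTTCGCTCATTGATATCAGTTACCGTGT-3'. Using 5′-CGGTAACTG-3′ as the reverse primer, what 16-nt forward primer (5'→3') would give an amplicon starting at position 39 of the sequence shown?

5'-GAGAGTAGGCTCCAAT-3'

The reverse primer's reverse complement CAGTTACCG matches the template at positions 85–93; the product starts at position 39.
The forward primer is identical to the top strand over positions 39–54: GAGAGTAGGCTCCAAT.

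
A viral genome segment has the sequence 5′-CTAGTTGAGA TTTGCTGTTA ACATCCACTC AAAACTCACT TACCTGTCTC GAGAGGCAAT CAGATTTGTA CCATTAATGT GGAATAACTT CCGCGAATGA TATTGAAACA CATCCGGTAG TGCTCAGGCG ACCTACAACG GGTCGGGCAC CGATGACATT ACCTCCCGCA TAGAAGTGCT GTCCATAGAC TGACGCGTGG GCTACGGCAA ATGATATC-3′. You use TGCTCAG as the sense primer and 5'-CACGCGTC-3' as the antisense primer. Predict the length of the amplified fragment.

Forward primer TGCTCAG is found on the top strand at positions 121–127.
Taking the reverse complement of CACGCGTC gives GACGCGTG, found at positions 192–199 on the template; the primer anneals here to the top strand with its 3' end pointing upstream.
Amplicon spans positions 121–199: 79 bp.

79 bp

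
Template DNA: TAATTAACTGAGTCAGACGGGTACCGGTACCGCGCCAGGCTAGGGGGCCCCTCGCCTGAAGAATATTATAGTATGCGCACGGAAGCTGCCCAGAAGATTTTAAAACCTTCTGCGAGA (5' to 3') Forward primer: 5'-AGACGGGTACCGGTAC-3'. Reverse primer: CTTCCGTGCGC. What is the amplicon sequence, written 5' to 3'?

5'-AGACGGGTACCGGTACCGCGCCAGGCTAGGGGGCCCCTCGCCTGAAGAATATTATAGTATGCGCACGGAAG-3'

The forward primer matches the template at positions 15–30.
The reverse primer's reverse complement is GCGCACGGAAG, which matches the template at positions 75–85.
The product is the template from position 15 through 85 (71 bp).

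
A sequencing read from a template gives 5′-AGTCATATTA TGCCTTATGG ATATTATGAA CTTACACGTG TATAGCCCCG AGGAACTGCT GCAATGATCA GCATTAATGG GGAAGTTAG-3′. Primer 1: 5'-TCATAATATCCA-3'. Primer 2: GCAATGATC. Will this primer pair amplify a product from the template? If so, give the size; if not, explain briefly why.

Primer 1 (TCATAATATCCA) has reverse complement TGGATATTATGA, which matches the top strand at positions 18–29; primer 1 anneals to the top strand there with its 3' end pointing upstream toward position 18.
Primer 2 (GCAATGATC) matches the top strand directly at positions 61–69; it anneals to the bottom strand with its 3' end pointing downstream toward position 69.
The 3' ends diverge (primer 1 extends toward position 1, primer 2 toward position 89), so the primers never converge on a shared product.

No product — the primers' 3' ends point away from each other.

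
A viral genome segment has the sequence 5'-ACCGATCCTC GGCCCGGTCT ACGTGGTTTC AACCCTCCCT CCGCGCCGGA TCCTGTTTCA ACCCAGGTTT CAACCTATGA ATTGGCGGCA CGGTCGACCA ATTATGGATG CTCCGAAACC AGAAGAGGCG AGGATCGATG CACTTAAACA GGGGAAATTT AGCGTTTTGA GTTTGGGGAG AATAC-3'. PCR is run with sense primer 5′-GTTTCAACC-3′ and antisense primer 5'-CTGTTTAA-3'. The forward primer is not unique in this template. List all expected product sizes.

126 bp, 97 bp, 85 bp

The forward primer GTTTCAACC matches the top strand at positions 26–34, 55–63, 67–75.
The reverse primer's reverse complement is TTAAACAG, matching at positions 144–151.
Each forward site pairs with the reverse site to give a product ending at position 151: sizes 126, 97, 85 bp.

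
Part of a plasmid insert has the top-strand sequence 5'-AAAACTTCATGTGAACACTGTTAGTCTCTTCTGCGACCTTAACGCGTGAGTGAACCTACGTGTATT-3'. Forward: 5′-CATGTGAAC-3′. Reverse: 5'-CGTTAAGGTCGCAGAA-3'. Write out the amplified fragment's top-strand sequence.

The forward primer matches the template at positions 8–16.
Taking the reverse complement of CGTTAAGGTCGCAGAA gives TTCTGCGACCTTAACG, found at positions 29–44 on the template; the primer anneals here to the top strand with its 3' end pointing upstream.
The product is the template from position 8 through 44 (37 bp).

5'-CATGTGAACACTGTTAGTCTCTTCTGCGACCTTAACG-3'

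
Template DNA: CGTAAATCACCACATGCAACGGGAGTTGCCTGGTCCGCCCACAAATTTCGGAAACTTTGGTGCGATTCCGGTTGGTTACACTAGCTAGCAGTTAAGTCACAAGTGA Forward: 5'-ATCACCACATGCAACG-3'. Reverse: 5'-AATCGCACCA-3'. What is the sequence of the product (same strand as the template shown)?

Scanning the template, ATCACCACATGCAACG occurs at positions 6–21; this primer anneals to the bottom strand there with its 3' end pointing downstream.
Reverse complement of the reverse primer: TGGTGCGATT. This occurs on the top strand at positions 58–67.
The product is the template from position 6 through 67 (62 bp).

5'-ATCACCACATGCAACGGGAGTTGCCTGGTCCGCCCACAAATTTCGGAAACTTTGGTGCGATT-3'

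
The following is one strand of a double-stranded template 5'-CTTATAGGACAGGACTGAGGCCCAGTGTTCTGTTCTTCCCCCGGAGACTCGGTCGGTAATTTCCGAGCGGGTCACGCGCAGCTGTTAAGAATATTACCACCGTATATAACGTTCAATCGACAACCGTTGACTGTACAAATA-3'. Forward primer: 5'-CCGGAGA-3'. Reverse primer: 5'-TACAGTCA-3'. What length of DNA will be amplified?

95 bp

The forward primer matches the template at positions 41–47.
Taking the reverse complement of TACAGTCA gives TGACTGTA, found at positions 128–135 on the template; the primer anneals here to the top strand with its 3' end pointing upstream.
Product length = (reverse-primer end) − (forward-primer start) + 1 = 135 − 41 + 1 = 95 bp.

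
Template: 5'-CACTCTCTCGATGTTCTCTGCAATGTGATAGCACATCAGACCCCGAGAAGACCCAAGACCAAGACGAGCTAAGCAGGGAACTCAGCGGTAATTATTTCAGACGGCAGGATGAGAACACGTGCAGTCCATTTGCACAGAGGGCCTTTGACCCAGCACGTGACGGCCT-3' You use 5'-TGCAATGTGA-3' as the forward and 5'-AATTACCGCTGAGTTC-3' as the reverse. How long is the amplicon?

75 bp

Forward primer TGCAATGTGA is found on the top strand at positions 19–28.
Taking the reverse complement of AATTACCGCTGAGTTC gives GAACTCAGCGGTAATT, found at positions 78–93 on the template; the primer anneals here to the top strand with its 3' end pointing upstream.
Amplicon spans positions 19–93: 75 bp.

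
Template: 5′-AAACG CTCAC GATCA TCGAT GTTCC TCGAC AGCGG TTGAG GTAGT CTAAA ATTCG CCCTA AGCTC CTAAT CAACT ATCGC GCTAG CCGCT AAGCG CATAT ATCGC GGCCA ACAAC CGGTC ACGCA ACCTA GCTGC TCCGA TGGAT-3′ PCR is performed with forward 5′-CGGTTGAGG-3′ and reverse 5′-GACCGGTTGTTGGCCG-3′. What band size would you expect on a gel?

Scanning the template, CGGTTGAGG occurs at positions 33–41; this primer anneals to the bottom strand there with its 3' end pointing downstream.
Taking the reverse complement of GACCGGTTGTTGGCCG gives CGGCCAACAACCGGTC, found at positions 105–120 on the template; the primer anneals here to the top strand with its 3' end pointing upstream.
The product runs from position 33 to position 120, so its length is 120 − 33 + 1 = 88 bp.

88 bp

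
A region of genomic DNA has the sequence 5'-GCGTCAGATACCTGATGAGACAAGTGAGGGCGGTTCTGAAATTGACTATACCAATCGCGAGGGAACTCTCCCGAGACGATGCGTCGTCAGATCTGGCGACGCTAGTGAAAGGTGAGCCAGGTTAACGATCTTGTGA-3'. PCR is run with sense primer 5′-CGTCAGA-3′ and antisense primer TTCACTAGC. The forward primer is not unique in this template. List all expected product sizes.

The forward primer CGTCAGA matches the top strand at positions 2–8, 85–91.
The reverse primer's reverse complement is GCTAGTGAA, matching at positions 101–109.
Each forward site pairs with the reverse site to give a product ending at position 109: sizes 108, 25 bp.

108 bp, 25 bp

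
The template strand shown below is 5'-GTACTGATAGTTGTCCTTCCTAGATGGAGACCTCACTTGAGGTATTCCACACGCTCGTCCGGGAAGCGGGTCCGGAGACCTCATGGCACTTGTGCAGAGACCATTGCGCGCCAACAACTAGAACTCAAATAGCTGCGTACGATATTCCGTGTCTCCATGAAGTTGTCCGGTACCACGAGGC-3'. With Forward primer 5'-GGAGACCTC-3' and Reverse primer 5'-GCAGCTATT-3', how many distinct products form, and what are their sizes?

The forward primer GGAGACCTC matches the top strand at positions 26–34, 74–82.
The reverse primer's reverse complement is AATAGCTGC, matching at positions 128–136.
Each forward site pairs with the reverse site to give a product ending at position 136: sizes 111, 63 bp.

Two products: 111 bp, 63 bp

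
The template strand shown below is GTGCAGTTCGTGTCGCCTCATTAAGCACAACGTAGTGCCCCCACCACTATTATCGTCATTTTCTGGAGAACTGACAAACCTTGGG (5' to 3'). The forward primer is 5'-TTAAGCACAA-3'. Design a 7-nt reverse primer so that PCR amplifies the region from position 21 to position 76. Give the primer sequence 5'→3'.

The product's 3' end on the top strand is position 76.
The reverse primer anneals to the top strand over positions 70–76, i.e. to ACTGACA.
Its sequence written 5'→3' is the reverse complement: TGTCAGT.

5'-TGTCAGT-3'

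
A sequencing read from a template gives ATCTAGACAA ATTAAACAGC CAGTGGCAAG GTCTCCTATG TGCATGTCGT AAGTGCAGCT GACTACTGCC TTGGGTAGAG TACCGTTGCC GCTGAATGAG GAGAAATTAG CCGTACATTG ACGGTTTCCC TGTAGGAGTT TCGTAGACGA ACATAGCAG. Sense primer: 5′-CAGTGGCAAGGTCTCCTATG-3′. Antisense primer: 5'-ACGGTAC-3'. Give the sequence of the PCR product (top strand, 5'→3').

The forward primer matches the template at positions 21–40.
Taking the reverse complement of ACGGTAC gives GTACCGT, found at positions 80–86 on the template; the primer anneals here to the top strand with its 3' end pointing upstream.
The product is the template from position 21 through 86 (66 bp).

5'-CAGTGGCAAGGTCTCCTATGTGCATGTCGTAAGTGCAGCTGACTACTGCCTTGGGTAGAGTACCGT-3'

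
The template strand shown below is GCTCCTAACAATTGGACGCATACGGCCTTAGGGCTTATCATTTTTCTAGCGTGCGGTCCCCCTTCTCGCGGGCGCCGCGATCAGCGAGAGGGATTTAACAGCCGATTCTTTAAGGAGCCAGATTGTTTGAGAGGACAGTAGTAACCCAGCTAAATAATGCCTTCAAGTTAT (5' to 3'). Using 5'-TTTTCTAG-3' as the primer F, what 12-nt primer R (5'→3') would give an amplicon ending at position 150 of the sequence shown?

5'-GCTGGGTTACTA-3'

The forward primer binds at positions 42–49; the product's 3' end on the top strand is position 150.
The reverse primer anneals to the top strand over positions 139–150, i.e. to TAGTAACCCAGC.
Its sequence written 5'→3' is the reverse complement: GCTGGGTTACTA.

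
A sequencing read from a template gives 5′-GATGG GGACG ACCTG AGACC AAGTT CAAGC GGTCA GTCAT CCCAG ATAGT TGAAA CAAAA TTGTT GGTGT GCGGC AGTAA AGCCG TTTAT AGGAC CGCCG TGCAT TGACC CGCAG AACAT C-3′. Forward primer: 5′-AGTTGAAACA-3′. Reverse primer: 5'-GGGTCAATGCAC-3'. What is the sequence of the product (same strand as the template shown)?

5'-AGTTGAAACAAAATTGTTGGTGTGCGGCAGTAAAGCCGTTTATAGGACCGCCGTGCATTGACCC-3'

Forward primer AGTTGAAACA is found on the top strand at positions 48–57.
Reverse complement of the reverse primer: GTGCATTGACCC. This occurs on the top strand at positions 100–111.
The product is the template from position 48 through 111 (64 bp).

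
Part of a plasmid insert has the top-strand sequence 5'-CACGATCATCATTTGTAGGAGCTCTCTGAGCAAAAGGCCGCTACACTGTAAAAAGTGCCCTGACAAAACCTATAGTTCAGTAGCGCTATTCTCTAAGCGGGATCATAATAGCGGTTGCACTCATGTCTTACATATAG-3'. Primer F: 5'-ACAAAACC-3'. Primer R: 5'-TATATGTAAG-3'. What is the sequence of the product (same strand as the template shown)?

5'-ACAAAACCTATAGTTCAGTAGCGCTATTCTCTAAGCGGGATCATAATAGCGGTTGCACTCATGTCTTACATATA-3'

The forward primer matches the template at positions 63–70.
Reverse complement of the reverse primer: CTTACATATA. This occurs on the top strand at positions 127–136.
The product is the template from position 63 through 136 (74 bp).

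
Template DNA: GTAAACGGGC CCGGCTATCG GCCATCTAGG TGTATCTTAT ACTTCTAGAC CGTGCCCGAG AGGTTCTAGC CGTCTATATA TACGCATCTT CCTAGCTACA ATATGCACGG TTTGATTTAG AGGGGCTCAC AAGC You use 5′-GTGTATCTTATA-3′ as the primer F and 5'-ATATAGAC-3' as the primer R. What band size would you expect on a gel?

Scanning the template, GTGTATCTTATA occurs at positions 30–41; this primer anneals to the bottom strand there with its 3' end pointing downstream.
Reverse complement of the reverse primer: GTCTATAT. This occurs on the top strand at positions 72–79.
Product length = (reverse-primer end) − (forward-primer start) + 1 = 79 − 30 + 1 = 50 bp.

50 bp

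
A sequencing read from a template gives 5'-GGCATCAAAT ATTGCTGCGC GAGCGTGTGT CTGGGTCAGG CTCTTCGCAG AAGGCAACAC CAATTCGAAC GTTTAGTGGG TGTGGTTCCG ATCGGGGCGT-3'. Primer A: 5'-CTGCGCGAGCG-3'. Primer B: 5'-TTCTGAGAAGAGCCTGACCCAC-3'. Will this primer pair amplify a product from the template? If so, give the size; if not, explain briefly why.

Primer B (TTCTGAGAAGAGCCTGACCCAC) does not match the top strand, and its reverse complement GTGGGTCAGGCTCTTCTCAGAA does not match either.
With no annealing site for primer B, no amplification occurs.

No product — primer B has no binding site in the template.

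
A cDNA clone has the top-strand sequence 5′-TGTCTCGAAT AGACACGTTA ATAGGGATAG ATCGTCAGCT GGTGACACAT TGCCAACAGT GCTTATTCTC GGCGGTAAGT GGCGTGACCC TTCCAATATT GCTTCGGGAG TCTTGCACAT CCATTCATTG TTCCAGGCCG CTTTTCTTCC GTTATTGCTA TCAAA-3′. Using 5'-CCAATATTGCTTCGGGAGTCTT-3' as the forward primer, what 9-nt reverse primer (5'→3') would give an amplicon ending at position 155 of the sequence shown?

5'-ATAACGGAA-3'

The forward primer binds at positions 93–114; the product's 3' end on the top strand is position 155.
The reverse primer anneals to the top strand over positions 147–155, i.e. to TTCCGTTAT.
Its sequence written 5'→3' is the reverse complement: ATAACGGAA.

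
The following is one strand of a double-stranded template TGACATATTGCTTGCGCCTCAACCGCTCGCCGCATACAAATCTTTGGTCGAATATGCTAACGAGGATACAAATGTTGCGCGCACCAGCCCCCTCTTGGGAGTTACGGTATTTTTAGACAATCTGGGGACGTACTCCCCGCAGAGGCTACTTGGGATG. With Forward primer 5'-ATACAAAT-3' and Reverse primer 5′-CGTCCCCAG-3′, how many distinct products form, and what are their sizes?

Two products: 97 bp, 65 bp

The forward primer ATACAAAT matches the top strand at positions 34–41, 66–73.
The reverse primer's reverse complement is CTGGGGACG, matching at positions 122–130.
Each forward site pairs with the reverse site to give a product ending at position 130: sizes 97, 65 bp.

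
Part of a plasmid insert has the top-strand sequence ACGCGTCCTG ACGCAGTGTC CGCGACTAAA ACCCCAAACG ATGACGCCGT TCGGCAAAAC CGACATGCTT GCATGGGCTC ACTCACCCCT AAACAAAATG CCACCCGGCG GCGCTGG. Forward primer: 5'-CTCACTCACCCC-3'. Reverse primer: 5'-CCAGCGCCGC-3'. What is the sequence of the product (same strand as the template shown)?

Scanning the template, CTCACTCACCCC occurs at positions 78–89; this primer anneals to the bottom strand there with its 3' end pointing downstream.
The reverse primer's reverse complement is GCGGCGCTGG, which matches the template at positions 108–117.
The product is the template from position 78 through 117 (40 bp).

5'-CTCACTCACCCCTAAACAAAATGCCACCCGGCGGCGCTGG-3'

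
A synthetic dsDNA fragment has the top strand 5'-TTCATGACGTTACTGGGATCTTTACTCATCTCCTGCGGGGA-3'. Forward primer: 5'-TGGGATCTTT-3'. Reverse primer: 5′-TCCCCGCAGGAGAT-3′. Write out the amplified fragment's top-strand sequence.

5'-TGGGATCTTTACTCATCTCCTGCGGGGA-3'

Forward primer TGGGATCTTT is found on the top strand at positions 14–23.
Reverse complement of the reverse primer: ATCTCCTGCGGGGA. This occurs on the top strand at positions 28–41.
The product is the template from position 14 through 41 (28 bp).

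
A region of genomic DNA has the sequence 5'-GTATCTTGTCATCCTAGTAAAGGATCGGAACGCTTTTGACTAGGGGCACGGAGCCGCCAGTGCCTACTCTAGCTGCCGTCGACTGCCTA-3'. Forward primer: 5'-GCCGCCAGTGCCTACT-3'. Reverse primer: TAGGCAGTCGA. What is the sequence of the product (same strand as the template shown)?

5'-GCCGCCAGTGCCTACTCTAGCTGCCGTCGACTGCCTA-3'

The forward primer matches the template at positions 53–68.
Taking the reverse complement of TAGGCAGTCGA gives TCGACTGCCTA, found at positions 79–89 on the template; the primer anneals here to the top strand with its 3' end pointing upstream.
The product is the template from position 53 through 89 (37 bp).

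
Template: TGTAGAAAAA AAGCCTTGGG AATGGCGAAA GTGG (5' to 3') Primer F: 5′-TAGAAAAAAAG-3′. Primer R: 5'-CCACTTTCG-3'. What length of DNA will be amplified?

32 bp

The forward primer matches the template at positions 3–13.
The reverse primer's reverse complement is CGAAAGTGG, which matches the template at positions 26–34.
Amplicon spans positions 3–34: 32 bp.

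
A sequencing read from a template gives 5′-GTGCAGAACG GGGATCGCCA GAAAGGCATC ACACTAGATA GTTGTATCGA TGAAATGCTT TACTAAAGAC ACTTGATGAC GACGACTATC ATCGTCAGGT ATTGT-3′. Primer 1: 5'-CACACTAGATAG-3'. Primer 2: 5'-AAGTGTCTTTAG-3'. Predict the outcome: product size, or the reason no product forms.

Primer 1 (CACACTAGATAG) matches the top strand at positions 30–41; it acts as a forward primer.
Primer 2's reverse complement is CTAAAGACACTT, matching the top strand at positions 63–74; it acts as a reverse primer.
The 3' ends face each other across positions 30–74, giving a 45 bp product.

Yes — a 45 bp product.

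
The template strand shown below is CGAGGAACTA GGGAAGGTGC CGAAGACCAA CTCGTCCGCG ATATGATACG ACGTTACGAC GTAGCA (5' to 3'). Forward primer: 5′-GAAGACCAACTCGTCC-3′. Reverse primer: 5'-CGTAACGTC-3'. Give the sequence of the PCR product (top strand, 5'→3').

Forward primer GAAGACCAACTCGTCC is found on the top strand at positions 22–37.
The reverse primer's reverse complement is GACGTTACG, which matches the template at positions 50–58.
The product is the template from position 22 through 58 (37 bp).

5'-GAAGACCAACTCGTCCGCGATATGATACGACGTTACG-3'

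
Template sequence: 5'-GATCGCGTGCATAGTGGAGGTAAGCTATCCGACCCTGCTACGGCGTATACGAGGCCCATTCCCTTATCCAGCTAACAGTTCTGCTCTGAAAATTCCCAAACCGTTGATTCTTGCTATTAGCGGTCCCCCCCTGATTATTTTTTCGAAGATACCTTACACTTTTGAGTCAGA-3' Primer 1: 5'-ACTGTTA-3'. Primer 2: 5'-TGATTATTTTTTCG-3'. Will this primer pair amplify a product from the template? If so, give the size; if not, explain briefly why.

No product — the primers' 3' ends point away from each other.

Primer 1 (ACTGTTA) has reverse complement TAACAGT, which matches the top strand at positions 73–79; primer 1 anneals to the top strand there with its 3' end pointing upstream toward position 73.
Primer 2 (TGATTATTTTTTCG) matches the top strand directly at positions 132–145; it anneals to the bottom strand with its 3' end pointing downstream toward position 145.
The 3' ends diverge (primer 1 extends toward position 1, primer 2 toward position 171), so the primers never converge on a shared product.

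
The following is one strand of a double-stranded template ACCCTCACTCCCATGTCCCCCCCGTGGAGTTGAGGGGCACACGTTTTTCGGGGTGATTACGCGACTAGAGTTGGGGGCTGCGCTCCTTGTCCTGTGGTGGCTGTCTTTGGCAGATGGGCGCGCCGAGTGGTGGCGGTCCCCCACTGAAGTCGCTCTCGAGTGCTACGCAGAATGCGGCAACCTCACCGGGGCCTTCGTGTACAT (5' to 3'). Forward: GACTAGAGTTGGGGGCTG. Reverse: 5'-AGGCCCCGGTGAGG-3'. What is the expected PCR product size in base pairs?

The forward primer matches the template at positions 63–80.
Taking the reverse complement of AGGCCCCGGTGAGG gives CCTCACCGGGGCCT, found at positions 181–194 on the template; the primer anneals here to the top strand with its 3' end pointing upstream.
Amplicon spans positions 63–194: 132 bp.

132 bp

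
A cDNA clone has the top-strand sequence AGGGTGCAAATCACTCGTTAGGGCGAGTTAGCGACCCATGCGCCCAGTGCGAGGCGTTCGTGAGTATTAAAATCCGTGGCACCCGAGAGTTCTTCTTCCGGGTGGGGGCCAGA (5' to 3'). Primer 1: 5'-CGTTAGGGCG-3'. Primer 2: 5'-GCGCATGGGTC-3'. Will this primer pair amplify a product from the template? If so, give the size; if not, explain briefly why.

Primer 1 (CGTTAGGGCG) matches the top strand at positions 16–25; it acts as a forward primer.
Primer 2's reverse complement is GACCCATGCGC, matching the top strand at positions 33–43; it acts as a reverse primer.
The 3' ends face each other across positions 16–43, giving a 28 bp product.

Yes — a 28 bp product.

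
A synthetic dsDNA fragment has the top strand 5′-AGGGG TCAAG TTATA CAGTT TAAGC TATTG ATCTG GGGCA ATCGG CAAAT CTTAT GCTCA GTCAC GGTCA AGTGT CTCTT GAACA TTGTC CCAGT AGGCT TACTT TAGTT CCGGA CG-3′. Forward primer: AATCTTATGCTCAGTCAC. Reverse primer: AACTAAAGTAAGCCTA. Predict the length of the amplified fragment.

63 bp

Forward primer AATCTTATGCTCAGTCAC is found on the top strand at positions 48–65.
Taking the reverse complement of AACTAAAGTAAGCCTA gives TAGGCTTACTTTAGTT, found at positions 95–110 on the template; the primer anneals here to the top strand with its 3' end pointing upstream.
Amplicon spans positions 48–110: 63 bp.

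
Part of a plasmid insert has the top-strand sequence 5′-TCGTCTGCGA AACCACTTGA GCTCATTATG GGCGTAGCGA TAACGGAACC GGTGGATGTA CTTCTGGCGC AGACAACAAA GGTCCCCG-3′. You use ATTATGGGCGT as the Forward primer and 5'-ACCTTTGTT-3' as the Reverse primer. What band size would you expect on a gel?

59 bp

Scanning the template, ATTATGGGCGT occurs at positions 25–35; this primer anneals to the bottom strand there with its 3' end pointing downstream.
Taking the reverse complement of ACCTTTGTT gives AACAAAGGT, found at positions 75–83 on the template; the primer anneals here to the top strand with its 3' end pointing upstream.
Amplicon spans positions 25–83: 59 bp.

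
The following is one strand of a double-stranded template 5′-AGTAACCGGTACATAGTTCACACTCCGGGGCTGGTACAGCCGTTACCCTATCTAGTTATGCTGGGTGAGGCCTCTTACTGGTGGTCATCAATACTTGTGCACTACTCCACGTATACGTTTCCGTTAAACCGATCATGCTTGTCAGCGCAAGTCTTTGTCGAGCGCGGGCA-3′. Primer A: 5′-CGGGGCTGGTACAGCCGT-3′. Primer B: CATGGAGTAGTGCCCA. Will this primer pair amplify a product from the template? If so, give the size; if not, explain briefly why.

Primer B (CATGGAGTAGTGCCCA) does not match the top strand, and its reverse complement TGGGCACTACTCCATG does not match either.
With no annealing site for primer B, no amplification occurs.

No product — primer B has no binding site in the template.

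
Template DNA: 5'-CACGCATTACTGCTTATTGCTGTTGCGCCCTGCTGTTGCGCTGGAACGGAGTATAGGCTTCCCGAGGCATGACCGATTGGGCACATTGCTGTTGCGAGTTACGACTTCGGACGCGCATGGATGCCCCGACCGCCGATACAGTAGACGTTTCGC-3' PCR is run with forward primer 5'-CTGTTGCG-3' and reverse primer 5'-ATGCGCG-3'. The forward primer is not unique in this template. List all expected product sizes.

The forward primer CTGTTGCG matches the top strand at positions 20–27, 33–40, 89–96.
The reverse primer's reverse complement is CGCGCAT, matching at positions 112–118.
Each forward site pairs with the reverse site to give a product ending at position 118: sizes 99, 86, 30 bp.

99 bp, 86 bp, 30 bp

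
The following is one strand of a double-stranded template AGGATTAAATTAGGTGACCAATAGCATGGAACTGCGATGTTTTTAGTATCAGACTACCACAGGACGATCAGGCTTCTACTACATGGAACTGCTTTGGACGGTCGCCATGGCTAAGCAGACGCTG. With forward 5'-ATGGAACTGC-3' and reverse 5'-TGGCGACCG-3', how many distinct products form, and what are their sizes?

Two products: 82 bp, 25 bp

The forward primer ATGGAACTGC matches the top strand at positions 26–35, 83–92.
The reverse primer's reverse complement is CGGTCGCCA, matching at positions 99–107.
Each forward site pairs with the reverse site to give a product ending at position 107: sizes 82, 25 bp.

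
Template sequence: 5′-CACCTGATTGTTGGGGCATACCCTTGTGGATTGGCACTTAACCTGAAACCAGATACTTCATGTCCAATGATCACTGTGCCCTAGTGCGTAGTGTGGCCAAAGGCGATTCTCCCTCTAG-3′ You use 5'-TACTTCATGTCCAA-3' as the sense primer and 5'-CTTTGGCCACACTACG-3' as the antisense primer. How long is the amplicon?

The forward primer matches the template at positions 54–67.
Taking the reverse complement of CTTTGGCCACACTACG gives CGTAGTGTGGCCAAAG, found at positions 87–102 on the template; the primer anneals here to the top strand with its 3' end pointing upstream.
The product runs from position 54 to position 102, so its length is 102 − 54 + 1 = 49 bp.

49 bp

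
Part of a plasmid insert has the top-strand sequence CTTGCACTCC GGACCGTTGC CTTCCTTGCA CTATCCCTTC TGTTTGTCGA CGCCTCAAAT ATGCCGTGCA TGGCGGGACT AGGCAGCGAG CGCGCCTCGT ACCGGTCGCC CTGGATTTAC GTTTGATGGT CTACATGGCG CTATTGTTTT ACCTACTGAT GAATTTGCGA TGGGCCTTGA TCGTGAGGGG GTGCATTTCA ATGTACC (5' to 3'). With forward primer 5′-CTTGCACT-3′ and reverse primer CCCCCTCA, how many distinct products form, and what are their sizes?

Two products: 191 bp, 167 bp

The forward primer CTTGCACT matches the top strand at positions 1–8, 25–32.
The reverse primer's reverse complement is TGAGGGGG, matching at positions 184–191.
Each forward site pairs with the reverse site to give a product ending at position 191: sizes 191, 167 bp.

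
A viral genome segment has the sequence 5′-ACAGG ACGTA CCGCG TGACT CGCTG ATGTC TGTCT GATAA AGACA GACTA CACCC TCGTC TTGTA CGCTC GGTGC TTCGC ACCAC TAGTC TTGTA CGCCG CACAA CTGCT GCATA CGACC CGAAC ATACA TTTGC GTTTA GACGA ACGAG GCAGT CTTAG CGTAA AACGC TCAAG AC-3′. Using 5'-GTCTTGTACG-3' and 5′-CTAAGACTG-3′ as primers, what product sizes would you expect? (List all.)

103 bp, 73 bp

The forward primer GTCTTGTACG matches the top strand at positions 58–67, 88–97.
The reverse primer's reverse complement is CAGTCTTAG, matching at positions 152–160.
Each forward site pairs with the reverse site to give a product ending at position 160: sizes 103, 73 bp.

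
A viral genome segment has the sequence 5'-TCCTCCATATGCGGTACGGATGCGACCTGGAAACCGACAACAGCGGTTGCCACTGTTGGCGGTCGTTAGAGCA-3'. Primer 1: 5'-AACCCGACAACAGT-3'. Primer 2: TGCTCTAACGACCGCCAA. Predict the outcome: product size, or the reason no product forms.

Primer 1 (AACCCGACAACAGT) does not match the top strand, and its reverse complement ACTGTTGTCGGGTT does not match either.
With no annealing site for primer 1, no amplification occurs.

No product — primer 1 has no binding site in the template.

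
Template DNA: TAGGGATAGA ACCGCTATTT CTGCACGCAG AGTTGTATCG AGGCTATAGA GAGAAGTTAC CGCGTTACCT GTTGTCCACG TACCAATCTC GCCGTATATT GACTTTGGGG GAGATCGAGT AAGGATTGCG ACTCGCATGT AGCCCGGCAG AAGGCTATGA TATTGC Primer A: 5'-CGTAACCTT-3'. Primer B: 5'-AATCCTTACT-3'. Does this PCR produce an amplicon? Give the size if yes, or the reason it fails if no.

Primer A (CGTAACCTT) does not match the top strand, and its reverse complement AAGGTTACG does not match either.
With no annealing site for primer A, no amplification occurs.

No product — primer A has no binding site in the template.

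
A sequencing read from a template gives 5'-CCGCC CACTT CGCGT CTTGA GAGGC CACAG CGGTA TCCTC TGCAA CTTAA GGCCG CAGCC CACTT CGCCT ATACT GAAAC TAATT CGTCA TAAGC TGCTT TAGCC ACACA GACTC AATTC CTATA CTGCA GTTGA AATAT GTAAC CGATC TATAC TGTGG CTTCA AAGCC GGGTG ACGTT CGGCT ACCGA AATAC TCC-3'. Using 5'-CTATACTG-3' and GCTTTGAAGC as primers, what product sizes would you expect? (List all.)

The forward primer CTATACTG matches the top strand at positions 69–76, 121–128, 150–157.
The reverse primer's reverse complement is GCTTCAAAGC, matching at positions 160–169.
Each forward site pairs with the reverse site to give a product ending at position 169: sizes 101, 49, 20 bp.

101 bp, 49 bp, 20 bp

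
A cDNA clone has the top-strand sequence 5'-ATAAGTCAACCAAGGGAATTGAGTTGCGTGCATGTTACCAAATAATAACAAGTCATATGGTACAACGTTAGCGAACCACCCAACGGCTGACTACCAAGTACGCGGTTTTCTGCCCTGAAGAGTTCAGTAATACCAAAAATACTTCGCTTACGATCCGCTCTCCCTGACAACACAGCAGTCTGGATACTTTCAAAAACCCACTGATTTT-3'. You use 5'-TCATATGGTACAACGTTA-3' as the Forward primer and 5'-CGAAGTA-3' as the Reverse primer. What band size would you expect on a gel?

94 bp

Forward primer TCATATGGTACAACGTTA is found on the top strand at positions 53–70.
The reverse primer's reverse complement is TACTTCG, which matches the template at positions 140–146.
Amplicon spans positions 53–146: 94 bp.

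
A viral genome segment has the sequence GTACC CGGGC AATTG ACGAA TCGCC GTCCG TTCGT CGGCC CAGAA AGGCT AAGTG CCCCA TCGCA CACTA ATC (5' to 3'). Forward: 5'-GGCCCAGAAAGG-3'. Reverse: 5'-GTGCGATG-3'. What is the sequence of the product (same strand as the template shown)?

The forward primer matches the template at positions 37–48.
Taking the reverse complement of GTGCGATG gives CATCGCAC, found at positions 59–66 on the template; the primer anneals here to the top strand with its 3' end pointing upstream.
The product is the template from position 37 through 66 (30 bp).

5'-GGCCCAGAAAGGCTAAGTGCCCCATCGCAC-3'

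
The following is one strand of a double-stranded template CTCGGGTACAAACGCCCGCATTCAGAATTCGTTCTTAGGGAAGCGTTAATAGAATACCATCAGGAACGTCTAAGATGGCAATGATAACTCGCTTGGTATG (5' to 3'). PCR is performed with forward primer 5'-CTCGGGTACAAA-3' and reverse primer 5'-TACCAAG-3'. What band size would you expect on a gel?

Forward primer CTCGGGTACAAA is found on the top strand at positions 1–12.
Taking the reverse complement of TACCAAG gives CTTGGTA, found at positions 92–98 on the template; the primer anneals here to the top strand with its 3' end pointing upstream.
Amplicon spans positions 1–98: 98 bp.

98 bp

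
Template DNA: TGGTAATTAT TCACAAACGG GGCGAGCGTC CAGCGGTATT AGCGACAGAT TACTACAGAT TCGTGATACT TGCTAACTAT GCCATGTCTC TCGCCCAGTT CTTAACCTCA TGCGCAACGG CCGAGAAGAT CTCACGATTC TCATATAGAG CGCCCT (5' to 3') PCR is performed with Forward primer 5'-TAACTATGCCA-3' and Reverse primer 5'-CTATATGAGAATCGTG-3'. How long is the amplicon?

The forward primer matches the template at positions 74–84.
Taking the reverse complement of CTATATGAGAATCGTG gives CACGATTCTCATATAG, found at positions 133–148 on the template; the primer anneals here to the top strand with its 3' end pointing upstream.
The product runs from position 74 to position 148, so its length is 148 − 74 + 1 = 75 bp.

75 bp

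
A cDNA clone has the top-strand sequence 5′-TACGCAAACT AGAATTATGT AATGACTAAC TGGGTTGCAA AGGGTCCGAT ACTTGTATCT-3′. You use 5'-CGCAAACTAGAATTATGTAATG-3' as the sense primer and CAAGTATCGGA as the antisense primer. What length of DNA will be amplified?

Forward primer CGCAAACTAGAATTATGTAATG is found on the top strand at positions 3–24.
Taking the reverse complement of CAAGTATCGGA gives TCCGATACTTG, found at positions 45–55 on the template; the primer anneals here to the top strand with its 3' end pointing upstream.
Amplicon spans positions 3–55: 53 bp.

53 bp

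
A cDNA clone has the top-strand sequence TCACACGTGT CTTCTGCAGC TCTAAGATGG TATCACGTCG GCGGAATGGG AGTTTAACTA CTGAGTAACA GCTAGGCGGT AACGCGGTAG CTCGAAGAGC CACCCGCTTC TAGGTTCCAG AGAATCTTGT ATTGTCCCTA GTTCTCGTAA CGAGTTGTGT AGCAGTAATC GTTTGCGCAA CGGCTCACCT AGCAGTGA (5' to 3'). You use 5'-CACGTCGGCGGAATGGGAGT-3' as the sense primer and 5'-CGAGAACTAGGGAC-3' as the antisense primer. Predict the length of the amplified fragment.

114 bp

Scanning the template, CACGTCGGCGGAATGGGAGT occurs at positions 34–53; this primer anneals to the bottom strand there with its 3' end pointing downstream.
Taking the reverse complement of CGAGAACTAGGGAC gives GTCCCTAGTTCTCG, found at positions 134–147 on the template; the primer anneals here to the top strand with its 3' end pointing upstream.
Product length = (reverse-primer end) − (forward-primer start) + 1 = 147 − 34 + 1 = 114 bp.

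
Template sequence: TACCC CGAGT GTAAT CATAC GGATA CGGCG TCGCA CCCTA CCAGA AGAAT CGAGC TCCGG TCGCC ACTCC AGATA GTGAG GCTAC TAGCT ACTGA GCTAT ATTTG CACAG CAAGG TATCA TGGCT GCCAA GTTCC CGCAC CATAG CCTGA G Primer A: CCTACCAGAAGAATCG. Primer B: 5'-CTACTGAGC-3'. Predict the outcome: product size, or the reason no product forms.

Primer A (CCTACCAGAAGAATCG) matches the top strand at positions 37–52 (3' end points downstream).
Primer B (CTACTGAGC) also matches the top strand directly, at positions 89–97 — its reverse complement GCTCAGTAG is not present.
Both primers anneal to the bottom strand with 3' ends pointing the same way, so neither can prime synthesis back toward the other.

No product — both primers anneal to the same strand and extend in the same direction.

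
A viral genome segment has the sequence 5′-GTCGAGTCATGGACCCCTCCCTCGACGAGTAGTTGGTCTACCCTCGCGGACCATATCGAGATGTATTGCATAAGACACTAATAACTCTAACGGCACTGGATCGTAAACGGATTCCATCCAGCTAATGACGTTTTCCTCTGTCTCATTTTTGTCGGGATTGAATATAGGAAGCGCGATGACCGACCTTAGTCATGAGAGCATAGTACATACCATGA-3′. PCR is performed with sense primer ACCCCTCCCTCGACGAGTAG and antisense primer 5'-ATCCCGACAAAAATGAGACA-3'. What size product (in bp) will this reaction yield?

The forward primer matches the template at positions 13–32.
The reverse primer's reverse complement is TGTCTCATTTTTGTCGGGAT, which matches the template at positions 139–158.
Amplicon spans positions 13–158: 146 bp.

146 bp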